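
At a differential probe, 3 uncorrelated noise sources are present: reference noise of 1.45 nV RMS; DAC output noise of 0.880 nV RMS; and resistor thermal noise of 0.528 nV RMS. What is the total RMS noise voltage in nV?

Uncorrelated sources add in power (mean-square): V_tot = √(ΣV_i²)
V_tot = √[(1.45×10⁻⁹)² + (8.80×10⁻¹⁰)² + (5.28×10⁻¹⁰)²] = 1.78×10⁻⁹ V = 1.78 nV

1.78 nV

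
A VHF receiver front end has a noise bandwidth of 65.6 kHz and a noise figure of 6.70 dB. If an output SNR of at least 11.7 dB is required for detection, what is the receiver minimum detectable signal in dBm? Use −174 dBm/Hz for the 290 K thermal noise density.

Sensitivity = −174 + 10 log₁₀(B) + NF + SNR_min
= −174 + 48.17 + 6.70 + 11.7
= −107.43 dBm → −107.4 dBm

−107.4 dBm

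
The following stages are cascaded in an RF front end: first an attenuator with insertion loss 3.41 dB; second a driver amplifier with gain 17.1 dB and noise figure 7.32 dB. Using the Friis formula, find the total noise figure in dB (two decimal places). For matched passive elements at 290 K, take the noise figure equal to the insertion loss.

10.73 dB

Convert to linear (a loss of L dB is a gain of −L dB): F_i = 10^(NF_i/10), G_i = 10^(G_i,dB/10)
  Stage 1: F_1 = 10^(3.41/10) = 2.193, G_1 = 10^(−3.41/10) = 0.4560
  Stage 2: F_2 = 10^(7.32/10) = 5.395, G_2 = 10^(17.1/10) = 51.29
Friis cascade:
  F = 2.193 + (5.395 − 1)/0.4560 = 11.83
NF = 10 log₁₀(11.83) = 10.73 dB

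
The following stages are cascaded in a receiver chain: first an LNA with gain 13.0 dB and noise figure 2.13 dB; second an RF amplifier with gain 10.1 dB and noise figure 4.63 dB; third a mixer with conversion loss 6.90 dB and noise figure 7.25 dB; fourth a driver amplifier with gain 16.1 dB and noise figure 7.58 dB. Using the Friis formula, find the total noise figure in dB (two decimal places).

2.70 dB

Convert to linear (a loss of L dB is a gain of −L dB): F_i = 10^(NF_i/10), G_i = 10^(G_i,dB/10)
  Stage 1: F_1 = 10^(2.13/10) = 1.633, G_1 = 10^(13.0/10) = 19.95
  Stage 2: F_2 = 10^(4.63/10) = 2.904, G_2 = 10^(10.1/10) = 10.23
  Stage 3: F_3 = 10^(7.25/10) = 5.309, G_3 = 10^(−6.90/10) = 0.2042
  Stage 4: F_4 = 10^(7.58/10) = 5.728, G_4 = 10^(16.1/10) = 40.74
Friis cascade:
  F = 1.633 + (2.904 − 1)/19.95 + (5.309 − 1)/204.2 + (5.728 − 1)/41.69 = 1.863
NF = 10 log₁₀(1.863) = 2.70 dB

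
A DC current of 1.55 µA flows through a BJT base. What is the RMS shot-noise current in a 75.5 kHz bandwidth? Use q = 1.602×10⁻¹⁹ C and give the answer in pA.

I_n = √(2qI·B)
2qI·B = 2 × 1.602×10⁻¹⁹ × 1.55×10⁻⁶ × 7.55×10⁴ = 3.75×10⁻²⁰ A²
I_n = √(3.75×10⁻²⁰) = 1.94×10⁻¹⁰ A = 194 pA

194 pA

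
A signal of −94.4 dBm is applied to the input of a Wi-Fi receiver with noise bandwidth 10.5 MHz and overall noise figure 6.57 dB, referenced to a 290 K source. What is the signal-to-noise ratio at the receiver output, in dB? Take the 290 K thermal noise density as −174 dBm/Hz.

2.8 dB

Noise floor: N = −174 + 10 log₁₀(B) + NF
10 log₁₀(1.05×10⁷) = 70.21 dB
N = −174 + 70.21 + 6.57 = −97.22 dBm
SNR = P_sig − N = −94.4 − (−97.22) = 2.82 dB → 2.8 dB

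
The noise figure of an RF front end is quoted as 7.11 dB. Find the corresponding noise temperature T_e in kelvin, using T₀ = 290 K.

1201 K

F = 10^(7.11/10) = 5.14044
T_e = (F − 1)·T₀ = (5.14044 − 1) × 290 = 1201 K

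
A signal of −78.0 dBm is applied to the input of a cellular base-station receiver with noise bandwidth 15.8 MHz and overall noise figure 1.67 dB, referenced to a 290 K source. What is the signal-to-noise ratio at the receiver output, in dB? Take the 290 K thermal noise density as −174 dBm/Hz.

22.3 dB

Noise floor: N = −174 + 10 log₁₀(B) + NF
10 log₁₀(1.58×10⁷) = 71.99 dB
N = −174 + 71.99 + 1.67 = −100.34 dBm
SNR = P_sig − N = −78.0 − (−100.34) = 22.34 dB → 22.3 dB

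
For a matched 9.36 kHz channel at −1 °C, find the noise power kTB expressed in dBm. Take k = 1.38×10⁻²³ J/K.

T = −1 °C + 273.15 = 272.15 K
P_n = kTB = 1.38×10⁻²³ × 272.15 × 9.36×10³ = 3.52×10⁻¹⁷ W
In dBm: 10 log₁₀(3.52×10⁻¹⁷ / 10⁻³) = −134.5 dBm

−134.5 dBm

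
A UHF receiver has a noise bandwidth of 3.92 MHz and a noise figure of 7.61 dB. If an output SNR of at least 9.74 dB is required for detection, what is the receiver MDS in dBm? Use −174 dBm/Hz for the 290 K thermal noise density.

−90.7 dBm

Sensitivity = −174 + 10 log₁₀(B) + NF + SNR_min
= −174 + 65.93 + 7.61 + 9.74
= −90.72 dBm → −90.7 dBm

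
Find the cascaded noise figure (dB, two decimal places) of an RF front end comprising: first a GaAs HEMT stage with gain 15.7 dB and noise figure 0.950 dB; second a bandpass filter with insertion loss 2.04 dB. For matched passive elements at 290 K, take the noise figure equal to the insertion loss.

1.01 dB

Convert to linear (a loss of L dB is a gain of −L dB): F_i = 10^(NF_i/10), G_i = 10^(G_i,dB/10)
  Stage 1: F_1 = 10^(0.950/10) = 1.245, G_1 = 10^(15.7/10) = 37.15
  Stage 2: F_2 = 10^(2.04/10) = 1.600, G_2 = 10^(−2.04/10) = 0.6252
Friis cascade:
  F = 1.245 + (1.600 − 1)/37.15 = 1.261
NF = 10 log₁₀(1.261) = 1.01 dB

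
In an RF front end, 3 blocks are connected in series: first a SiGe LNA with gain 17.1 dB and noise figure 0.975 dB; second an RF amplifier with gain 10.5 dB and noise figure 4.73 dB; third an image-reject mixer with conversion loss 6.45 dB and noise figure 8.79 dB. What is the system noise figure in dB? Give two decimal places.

Convert to linear (a loss of L dB is a gain of −L dB): F_i = 10^(NF_i/10), G_i = 10^(G_i,dB/10)
  Stage 1: F_1 = 10^(0.975/10) = 1.252, G_1 = 10^(17.1/10) = 51.29
  Stage 2: F_2 = 10^(4.73/10) = 2.972, G_2 = 10^(10.5/10) = 11.22
  Stage 3: F_3 = 10^(8.79/10) = 7.568, G_3 = 10^(−6.45/10) = 0.2265
Friis cascade:
  F = 1.252 + (2.972 − 1)/51.29 + (7.568 − 1)/575.4 = 1.302
NF = 10 log₁₀(1.302) = 1.14 dB

1.14 dB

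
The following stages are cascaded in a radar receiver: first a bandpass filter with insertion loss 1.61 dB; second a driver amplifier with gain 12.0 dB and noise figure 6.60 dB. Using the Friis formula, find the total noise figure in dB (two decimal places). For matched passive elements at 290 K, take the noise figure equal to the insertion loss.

Convert to linear (a loss of L dB is a gain of −L dB): F_i = 10^(NF_i/10), G_i = 10^(G_i,dB/10)
  Stage 1: F_1 = 10^(1.61/10) = 1.449, G_1 = 10^(−1.61/10) = 0.6902
  Stage 2: F_2 = 10^(6.60/10) = 4.571, G_2 = 10^(12.0/10) = 15.85
Friis cascade:
  F = 1.449 + (4.571 − 1)/0.6902 = 6.622
NF = 10 log₁₀(6.622) = 8.21 dB

8.21 dB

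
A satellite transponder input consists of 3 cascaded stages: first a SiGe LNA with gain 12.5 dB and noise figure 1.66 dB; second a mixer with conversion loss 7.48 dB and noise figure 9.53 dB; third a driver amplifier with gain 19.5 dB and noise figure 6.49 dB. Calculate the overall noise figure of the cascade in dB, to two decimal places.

Convert to linear (a loss of L dB is a gain of −L dB): F_i = 10^(NF_i/10), G_i = 10^(G_i,dB/10)
  Stage 1: F_1 = 10^(1.66/10) = 1.466, G_1 = 10^(12.5/10) = 17.78
  Stage 2: F_2 = 10^(9.53/10) = 8.974, G_2 = 10^(−7.48/10) = 0.1786
  Stage 3: F_3 = 10^(6.49/10) = 4.457, G_3 = 10^(19.5/10) = 89.13
Friis cascade:
  F = 1.466 + (8.974 − 1)/17.78 + (4.457 − 1)/3.177 = 3.002
NF = 10 log₁₀(3.002) = 4.77 dB

4.77 dB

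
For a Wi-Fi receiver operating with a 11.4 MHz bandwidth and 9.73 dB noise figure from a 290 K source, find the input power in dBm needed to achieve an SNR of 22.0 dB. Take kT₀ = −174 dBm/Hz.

−71.7 dBm

Sensitivity = −174 + 10 log₁₀(B) + NF + SNR_min
= −174 + 70.57 + 9.73 + 22.0
= −71.70 dBm → −71.7 dBm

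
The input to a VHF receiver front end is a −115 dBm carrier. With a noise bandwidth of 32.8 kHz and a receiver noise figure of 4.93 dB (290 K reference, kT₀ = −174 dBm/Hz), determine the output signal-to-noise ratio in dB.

Noise floor: N = −174 + 10 log₁₀(B) + NF
10 log₁₀(3.28×10⁴) = 45.16 dB
N = −174 + 45.16 + 4.93 = −123.91 dBm
SNR = P_sig − N = −115 − (−123.91) = 8.91 dB → 8.9 dB

8.9 dB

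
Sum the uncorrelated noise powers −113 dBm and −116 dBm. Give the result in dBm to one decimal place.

Convert to linear, add, convert back:
P₁ = 5.01×10⁻¹⁵ W, P₂ = 2.51×10⁻¹⁵ W
P_tot = 7.52×10⁻¹⁵ W → 10 log₁₀(P_tot / 10⁻³) = −111.2 dBm

−111.2 dBm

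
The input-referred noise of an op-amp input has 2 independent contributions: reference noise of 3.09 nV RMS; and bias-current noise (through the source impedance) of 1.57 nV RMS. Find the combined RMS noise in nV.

3.47 nV

Uncorrelated sources add in power (mean-square): V_tot = √(ΣV_i²)
V_tot = √[(3.09×10⁻⁹)² + (1.57×10⁻⁹)²] = 3.47×10⁻⁹ V = 3.47 nV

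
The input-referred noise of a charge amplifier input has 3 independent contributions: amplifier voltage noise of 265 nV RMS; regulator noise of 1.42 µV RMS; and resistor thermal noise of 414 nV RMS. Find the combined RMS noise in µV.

Uncorrelated sources add in power (mean-square): V_tot = √(ΣV_i²)
V_tot = √[(2.65×10⁻⁷)² + (1.42×10⁻⁶)² + (4.14×10⁻⁷)²] = 1.50×10⁻⁶ V = 1.50 µV

1.50 µV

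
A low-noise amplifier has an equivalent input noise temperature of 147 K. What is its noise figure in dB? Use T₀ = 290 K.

F = 1 + T_e/T₀ = 1 + 147/290 = 1.5069
NF = 10 log₁₀(1.5069) = 1.78 dB

1.78 dB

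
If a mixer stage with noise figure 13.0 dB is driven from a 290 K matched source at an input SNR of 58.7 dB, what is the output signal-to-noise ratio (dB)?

45.7 dB

By definition F = SNR_in/SNR_out, so in dB: SNR_out = SNR_in − NF
SNR_out = 58.7 − 13.0 = 45.7 dB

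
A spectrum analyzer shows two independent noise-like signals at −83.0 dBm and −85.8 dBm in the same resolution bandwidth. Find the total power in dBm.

−81.2 dBm

Convert to linear, add, convert back:
P₁ = 5.01×10⁻¹² W, P₂ = 2.63×10⁻¹² W
P_tot = 7.64×10⁻¹² W → 10 log₁₀(P_tot / 10⁻³) = −81.2 dBm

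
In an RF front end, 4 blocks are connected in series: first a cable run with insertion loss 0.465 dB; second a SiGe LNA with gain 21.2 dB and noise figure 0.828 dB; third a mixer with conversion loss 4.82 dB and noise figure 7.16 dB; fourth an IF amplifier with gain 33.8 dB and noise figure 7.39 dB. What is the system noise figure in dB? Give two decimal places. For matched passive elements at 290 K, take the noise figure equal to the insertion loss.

Convert to linear (a loss of L dB is a gain of −L dB): F_i = 10^(NF_i/10), G_i = 10^(G_i,dB/10)
  Stage 1: F_1 = 10^(0.465/10) = 1.113, G_1 = 10^(−0.465/10) = 0.8985
  Stage 2: F_2 = 10^(0.828/10) = 1.210, G_2 = 10^(21.2/10) = 131.8
  Stage 3: F_3 = 10^(7.16/10) = 5.200, G_3 = 10^(−4.82/10) = 0.3296
  Stage 4: F_4 = 10^(7.39/10) = 5.483, G_4 = 10^(33.8/10) = 2399
Friis cascade:
  F = 1.113 + (1.210 − 1)/0.8985 + (5.200 − 1)/118.4 + (5.483 − 1)/39.04 = 1.497
NF = 10 log₁₀(1.497) = 1.75 dB

1.75 dB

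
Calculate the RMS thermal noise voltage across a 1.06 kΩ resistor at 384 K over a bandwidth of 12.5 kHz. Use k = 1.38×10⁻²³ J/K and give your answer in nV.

530 nV

V_n = √(4kTRB)
4kTRB = 4 × 1.38×10⁻²³ × 384 × 1.06×10³ × 1.25×10⁴ = 2.81×10⁻¹³ V²
V_n = √(2.81×10⁻¹³) = 5.30×10⁻⁷ V = 530 nV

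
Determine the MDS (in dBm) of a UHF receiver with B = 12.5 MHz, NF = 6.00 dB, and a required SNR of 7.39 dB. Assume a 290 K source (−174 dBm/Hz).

−89.6 dBm

Sensitivity = −174 + 10 log₁₀(B) + NF + SNR_min
= −174 + 70.97 + 6.00 + 7.39
= −89.64 dBm → −89.6 dBm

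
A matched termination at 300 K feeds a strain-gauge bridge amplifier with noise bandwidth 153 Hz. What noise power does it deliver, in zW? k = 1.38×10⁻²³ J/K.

633 zW

P_n = kTB = 1.38×10⁻²³ × 300 × 1.53×10² = 6.33×10⁻¹⁹ W = 633 zW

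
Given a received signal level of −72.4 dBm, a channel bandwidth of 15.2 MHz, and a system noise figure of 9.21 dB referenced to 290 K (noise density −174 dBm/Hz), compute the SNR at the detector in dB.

Noise floor: N = −174 + 10 log₁₀(B) + NF
10 log₁₀(1.52×10⁷) = 71.82 dB
N = −174 + 71.82 + 9.21 = −92.97 dBm
SNR = P_sig − N = −72.4 − (−92.97) = 20.57 dB → 20.6 dB

20.6 dB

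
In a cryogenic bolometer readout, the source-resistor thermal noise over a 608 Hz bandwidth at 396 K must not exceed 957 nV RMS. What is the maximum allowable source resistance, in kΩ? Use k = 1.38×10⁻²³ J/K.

68.9 kΩ

Johnson–Nyquist: V_n = √(4kTRB) ⇒ R = V_n² / (4kTB)
4kTB = 4 × 1.38×10⁻²³ × 396 × 6.08×10² = 1.33×10⁻¹⁷
R = (9.57×10⁻⁷)² / 1.33×10⁻¹⁷ = 6.89×10⁴ Ω = 68.9 kΩ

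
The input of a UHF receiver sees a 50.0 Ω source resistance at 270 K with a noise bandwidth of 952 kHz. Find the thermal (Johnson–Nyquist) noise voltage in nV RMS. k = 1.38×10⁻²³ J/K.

842 nV

V_n = √(4kTRB)
4kTRB = 4 × 1.38×10⁻²³ × 270 × 5.00×10¹ × 9.52×10⁵ = 7.09×10⁻¹³ V²
V_n = √(7.09×10⁻¹³) = 8.42×10⁻⁷ V = 842 nV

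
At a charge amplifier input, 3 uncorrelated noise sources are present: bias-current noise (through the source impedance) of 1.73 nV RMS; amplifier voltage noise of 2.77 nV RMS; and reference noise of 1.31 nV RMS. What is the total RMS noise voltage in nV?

3.52 nV

Uncorrelated sources add in power (mean-square): V_tot = √(ΣV_i²)
V_tot = √[(1.73×10⁻⁹)² + (2.77×10⁻⁹)² + (1.31×10⁻⁹)²] = 3.52×10⁻⁹ V = 3.52 nV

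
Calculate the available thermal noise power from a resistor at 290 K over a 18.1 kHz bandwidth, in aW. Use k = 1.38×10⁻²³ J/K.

P_n = kTB = 1.38×10⁻²³ × 290 × 1.81×10⁴ = 7.24×10⁻¹⁷ W = 72.4 aW

72.4 aW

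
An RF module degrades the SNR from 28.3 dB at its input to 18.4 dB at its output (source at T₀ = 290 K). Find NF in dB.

9.9 dB

NF (dB) = SNR_in(dB) − SNR_out(dB) when the source is at T₀
NF = 28.3 − 18.4 = 9.9 dB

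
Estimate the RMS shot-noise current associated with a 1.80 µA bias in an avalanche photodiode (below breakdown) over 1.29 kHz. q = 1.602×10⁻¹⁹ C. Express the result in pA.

27.3 pA

I_n = √(2qI·B)
2qI·B = 2 × 1.602×10⁻¹⁹ × 1.80×10⁻⁶ × 1.29×10³ = 7.44×10⁻²² A²
I_n = √(7.44×10⁻²²) = 2.73×10⁻¹¹ A = 27.3 pA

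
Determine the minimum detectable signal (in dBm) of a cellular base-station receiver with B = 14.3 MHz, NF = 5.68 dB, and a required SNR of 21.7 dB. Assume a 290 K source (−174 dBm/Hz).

Sensitivity = −174 + 10 log₁₀(B) + NF + SNR_min
= −174 + 71.55 + 5.68 + 21.7
= −75.07 dBm → −75.1 dBm

−75.1 dBm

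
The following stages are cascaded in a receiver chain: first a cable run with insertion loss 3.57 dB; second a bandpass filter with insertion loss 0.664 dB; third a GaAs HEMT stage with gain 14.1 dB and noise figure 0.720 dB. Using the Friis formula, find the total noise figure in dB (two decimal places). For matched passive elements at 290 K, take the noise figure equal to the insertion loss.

Convert to linear (a loss of L dB is a gain of −L dB): F_i = 10^(NF_i/10), G_i = 10^(G_i,dB/10)
  Stage 1: F_1 = 10^(3.57/10) = 2.275, G_1 = 10^(−3.57/10) = 0.4395
  Stage 2: F_2 = 10^(0.664/10) = 1.165, G_2 = 10^(−0.664/10) = 0.8582
  Stage 3: F_3 = 10^(0.720/10) = 1.180, G_3 = 10^(14.1/10) = 25.70
Friis cascade:
  F = 2.275 + (1.165 − 1)/0.4395 + (1.180 − 1)/0.3772 = 3.129
NF = 10 log₁₀(3.129) = 4.95 dB

4.95 dB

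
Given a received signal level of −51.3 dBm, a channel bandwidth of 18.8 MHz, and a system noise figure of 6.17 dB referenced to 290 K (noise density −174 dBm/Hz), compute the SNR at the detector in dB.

Noise floor: N = −174 + 10 log₁₀(B) + NF
10 log₁₀(1.88×10⁷) = 72.74 dB
N = −174 + 72.74 + 6.17 = −95.09 dBm
SNR = P_sig − N = −51.3 − (−95.09) = 43.79 dB → 43.8 dB

43.8 dB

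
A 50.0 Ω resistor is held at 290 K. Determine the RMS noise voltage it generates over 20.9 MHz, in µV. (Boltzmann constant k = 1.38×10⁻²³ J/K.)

V_n = √(4kTRB)
4kTRB = 4 × 1.38×10⁻²³ × 290 × 5.00×10¹ × 2.09×10⁷ = 1.67×10⁻¹¹ V²
V_n = √(1.67×10⁻¹¹) = 4.09×10⁻⁶ V = 4.09 µV

4.09 µV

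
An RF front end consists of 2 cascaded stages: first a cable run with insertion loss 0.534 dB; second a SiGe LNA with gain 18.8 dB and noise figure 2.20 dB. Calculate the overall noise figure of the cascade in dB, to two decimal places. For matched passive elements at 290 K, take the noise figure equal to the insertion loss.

2.73 dB

Convert to linear (a loss of L dB is a gain of −L dB): F_i = 10^(NF_i/10), G_i = 10^(G_i,dB/10)
  Stage 1: F_1 = 10^(0.534/10) = 1.131, G_1 = 10^(−0.534/10) = 0.8843
  Stage 2: F_2 = 10^(2.20/10) = 1.660, G_2 = 10^(18.8/10) = 75.86
Friis cascade:
  F = 1.131 + (1.660 − 1)/0.8843 = 1.877
NF = 10 log₁₀(1.877) = 2.73 dB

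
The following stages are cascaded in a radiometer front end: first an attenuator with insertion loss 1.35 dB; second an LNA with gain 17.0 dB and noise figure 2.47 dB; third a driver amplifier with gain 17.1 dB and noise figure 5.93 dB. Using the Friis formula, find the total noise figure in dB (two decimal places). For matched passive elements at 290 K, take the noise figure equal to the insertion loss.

Convert to linear (a loss of L dB is a gain of −L dB): F_i = 10^(NF_i/10), G_i = 10^(G_i,dB/10)
  Stage 1: F_1 = 10^(1.35/10) = 1.365, G_1 = 10^(−1.35/10) = 0.7328
  Stage 2: F_2 = 10^(2.47/10) = 1.766, G_2 = 10^(17.0/10) = 50.12
  Stage 3: F_3 = 10^(5.93/10) = 3.917, G_3 = 10^(17.1/10) = 51.29
Friis cascade:
  F = 1.365 + (1.766 − 1)/0.7328 + (3.917 − 1)/36.73 = 2.489
NF = 10 log₁₀(2.489) = 3.96 dB

3.96 dB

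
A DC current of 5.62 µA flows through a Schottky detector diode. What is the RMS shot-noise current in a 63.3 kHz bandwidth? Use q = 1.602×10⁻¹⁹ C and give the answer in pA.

I_n = √(2qI·B)
2qI·B = 2 × 1.602×10⁻¹⁹ × 5.62×10⁻⁶ × 6.33×10⁴ = 1.14×10⁻¹⁹ A²
I_n = √(1.14×10⁻¹⁹) = 3.38×10⁻¹⁰ A = 338 pA

338 pA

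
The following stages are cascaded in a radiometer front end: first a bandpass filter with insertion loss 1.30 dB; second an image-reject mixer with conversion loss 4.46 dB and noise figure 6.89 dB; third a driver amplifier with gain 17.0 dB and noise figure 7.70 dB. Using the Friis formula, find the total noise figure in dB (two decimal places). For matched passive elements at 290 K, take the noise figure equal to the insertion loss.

Convert to linear (a loss of L dB is a gain of −L dB): F_i = 10^(NF_i/10), G_i = 10^(G_i,dB/10)
  Stage 1: F_1 = 10^(1.30/10) = 1.349, G_1 = 10^(−1.30/10) = 0.7413
  Stage 2: F_2 = 10^(6.89/10) = 4.887, G_2 = 10^(−4.46/10) = 0.3581
  Stage 3: F_3 = 10^(7.70/10) = 5.888, G_3 = 10^(17.0/10) = 50.12
Friis cascade:
  F = 1.349 + (4.887 − 1)/0.7413 + (5.888 − 1)/0.2655 = 25.01
NF = 10 log₁₀(25.01) = 13.98 dB

13.98 dB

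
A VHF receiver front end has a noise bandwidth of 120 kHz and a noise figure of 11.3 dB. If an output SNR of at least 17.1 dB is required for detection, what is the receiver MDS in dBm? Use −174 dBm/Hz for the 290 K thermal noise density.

Sensitivity = −174 + 10 log₁₀(B) + NF + SNR_min
= −174 + 50.79 + 11.3 + 17.1
= −94.81 dBm → −94.8 dBm

−94.8 dBm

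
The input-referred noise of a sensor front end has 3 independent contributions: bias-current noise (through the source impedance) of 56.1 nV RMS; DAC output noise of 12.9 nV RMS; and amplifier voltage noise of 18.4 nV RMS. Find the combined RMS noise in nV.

Uncorrelated sources add in power (mean-square): V_tot = √(ΣV_i²)
V_tot = √[(5.61×10⁻⁸)² + (1.29×10⁻⁸)² + (1.84×10⁻⁸)²] = 6.04×10⁻⁸ V = 60.4 nV

60.4 nV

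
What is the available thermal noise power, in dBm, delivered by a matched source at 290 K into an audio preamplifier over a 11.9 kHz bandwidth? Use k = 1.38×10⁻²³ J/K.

−133.2 dBm

P_n = kTB = 1.38×10⁻²³ × 290 × 1.19×10⁴ = 4.76×10⁻¹⁷ W
In dBm: 10 log₁₀(4.76×10⁻¹⁷ / 10⁻³) = −133.2 dBm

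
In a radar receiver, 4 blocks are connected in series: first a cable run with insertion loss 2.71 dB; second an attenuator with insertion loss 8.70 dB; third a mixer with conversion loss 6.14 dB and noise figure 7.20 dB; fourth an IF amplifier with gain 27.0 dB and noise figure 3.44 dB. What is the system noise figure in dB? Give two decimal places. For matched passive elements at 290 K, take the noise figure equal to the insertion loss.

21.50 dB

Convert to linear (a loss of L dB is a gain of −L dB): F_i = 10^(NF_i/10), G_i = 10^(G_i,dB/10)
  Stage 1: F_1 = 10^(2.71/10) = 1.866, G_1 = 10^(−2.71/10) = 0.5358
  Stage 2: F_2 = 10^(8.70/10) = 7.413, G_2 = 10^(−8.70/10) = 0.1349
  Stage 3: F_3 = 10^(7.20/10) = 5.248, G_3 = 10^(−6.14/10) = 0.2432
  Stage 4: F_4 = 10^(3.44/10) = 2.208, G_4 = 10^(27.0/10) = 501.2
Friis cascade:
  F = 1.866 + (7.413 − 1)/0.5358 + (5.248 − 1)/0.07228 + (2.208 − 1)/0.01758 = 141.3
NF = 10 log₁₀(141.3) = 21.50 dB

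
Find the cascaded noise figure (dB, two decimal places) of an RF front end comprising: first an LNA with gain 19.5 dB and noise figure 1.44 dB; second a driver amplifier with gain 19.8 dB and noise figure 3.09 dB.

1.48 dB

Convert to linear (a loss of L dB is a gain of −L dB): F_i = 10^(NF_i/10), G_i = 10^(G_i,dB/10)
  Stage 1: F_1 = 10^(1.44/10) = 1.393, G_1 = 10^(19.5/10) = 89.13
  Stage 2: F_2 = 10^(3.09/10) = 2.037, G_2 = 10^(19.8/10) = 95.50
Friis cascade:
  F = 1.393 + (2.037 − 1)/89.13 = 1.405
NF = 10 log₁₀(1.405) = 1.48 dB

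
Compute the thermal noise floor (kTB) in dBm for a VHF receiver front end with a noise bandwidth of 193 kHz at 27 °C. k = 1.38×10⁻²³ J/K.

T = 27 °C + 273.15 = 300.15 K
P_n = kTB = 1.38×10⁻²³ × 300.15 × 1.93×10⁵ = 7.99×10⁻¹⁶ W
In dBm: 10 log₁₀(7.99×10⁻¹⁶ / 10⁻³) = −121.0 dBm

−121.0 dBm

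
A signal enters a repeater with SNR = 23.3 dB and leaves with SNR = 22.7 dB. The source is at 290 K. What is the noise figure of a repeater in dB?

NF (dB) = SNR_in(dB) − SNR_out(dB) when the source is at T₀
NF = 23.3 − 22.7 = 0.6 dB

0.6 dB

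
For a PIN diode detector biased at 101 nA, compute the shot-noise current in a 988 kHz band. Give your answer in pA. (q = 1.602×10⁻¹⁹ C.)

179 pA

I_n = √(2qI·B)
2qI·B = 2 × 1.602×10⁻¹⁹ × 1.01×10⁻⁷ × 9.88×10⁵ = 3.20×10⁻²⁰ A²
I_n = √(3.20×10⁻²⁰) = 1.79×10⁻¹⁰ A = 179 pA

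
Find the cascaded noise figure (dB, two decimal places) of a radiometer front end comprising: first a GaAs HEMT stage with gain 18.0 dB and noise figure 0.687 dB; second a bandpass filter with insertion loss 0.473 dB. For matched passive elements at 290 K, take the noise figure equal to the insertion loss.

0.69 dB

Convert to linear (a loss of L dB is a gain of −L dB): F_i = 10^(NF_i/10), G_i = 10^(G_i,dB/10)
  Stage 1: F_1 = 10^(0.687/10) = 1.171, G_1 = 10^(18.0/10) = 63.10
  Stage 2: F_2 = 10^(0.473/10) = 1.115, G_2 = 10^(−0.473/10) = 0.8968
Friis cascade:
  F = 1.171 + (1.115 − 1)/63.10 = 1.173
NF = 10 log₁₀(1.173) = 0.69 dB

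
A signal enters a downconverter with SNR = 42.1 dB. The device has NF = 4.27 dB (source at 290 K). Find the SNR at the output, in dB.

37.83 dB

By definition F = SNR_in/SNR_out, so in dB: SNR_out = SNR_in − NF
SNR_out = 42.1 − 4.27 = 37.83 dB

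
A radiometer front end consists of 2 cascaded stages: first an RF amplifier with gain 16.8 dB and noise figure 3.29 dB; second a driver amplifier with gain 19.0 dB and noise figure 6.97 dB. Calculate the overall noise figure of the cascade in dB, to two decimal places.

3.46 dB

Convert to linear (a loss of L dB is a gain of −L dB): F_i = 10^(NF_i/10), G_i = 10^(G_i,dB/10)
  Stage 1: F_1 = 10^(3.29/10) = 2.133, G_1 = 10^(16.8/10) = 47.86
  Stage 2: F_2 = 10^(6.97/10) = 4.977, G_2 = 10^(19.0/10) = 79.43
Friis cascade:
  F = 2.133 + (4.977 − 1)/47.86 = 2.216
NF = 10 log₁₀(2.216) = 3.46 dB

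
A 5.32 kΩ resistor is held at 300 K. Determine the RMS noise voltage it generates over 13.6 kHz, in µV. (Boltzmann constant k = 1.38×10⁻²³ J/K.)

1.09 µV

V_n = √(4kTRB)
4kTRB = 4 × 1.38×10⁻²³ × 300 × 5.32×10³ × 1.36×10⁴ = 1.20×10⁻¹² V²
V_n = √(1.20×10⁻¹²) = 1.09×10⁻⁶ V = 1.09 µV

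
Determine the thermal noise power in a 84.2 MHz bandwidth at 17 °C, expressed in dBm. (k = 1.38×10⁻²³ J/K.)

−94.7 dBm

T = 17 °C + 273.15 = 290.15 K
P_n = kTB = 1.38×10⁻²³ × 290.15 × 8.42×10⁷ = 3.37×10⁻¹³ W
In dBm: 10 log₁₀(3.37×10⁻¹³ / 10⁻³) = −94.7 dBm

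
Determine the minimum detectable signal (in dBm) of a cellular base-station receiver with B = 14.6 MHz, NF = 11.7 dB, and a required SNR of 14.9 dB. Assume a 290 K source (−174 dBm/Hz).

Sensitivity = −174 + 10 log₁₀(B) + NF + SNR_min
= −174 + 71.64 + 11.7 + 14.9
= −75.76 dBm → −75.8 dBm

−75.8 dBm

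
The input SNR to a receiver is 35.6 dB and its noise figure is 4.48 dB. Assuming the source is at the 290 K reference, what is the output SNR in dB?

By definition F = SNR_in/SNR_out, so in dB: SNR_out = SNR_in − NF
SNR_out = 35.6 − 4.48 = 31.12 dB

31.12 dB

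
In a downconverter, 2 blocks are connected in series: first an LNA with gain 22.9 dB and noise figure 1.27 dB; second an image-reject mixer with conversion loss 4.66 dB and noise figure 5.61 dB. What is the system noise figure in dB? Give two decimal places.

Convert to linear (a loss of L dB is a gain of −L dB): F_i = 10^(NF_i/10), G_i = 10^(G_i,dB/10)
  Stage 1: F_1 = 10^(1.27/10) = 1.340, G_1 = 10^(22.9/10) = 195.0
  Stage 2: F_2 = 10^(5.61/10) = 3.639, G_2 = 10^(−4.66/10) = 0.3420
Friis cascade:
  F = 1.340 + (3.639 − 1)/195.0 = 1.353
NF = 10 log₁₀(1.353) = 1.31 dB

1.31 dB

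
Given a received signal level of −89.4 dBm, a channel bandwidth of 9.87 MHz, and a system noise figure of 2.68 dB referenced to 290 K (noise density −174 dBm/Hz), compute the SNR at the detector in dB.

12.0 dB

Noise floor: N = −174 + 10 log₁₀(B) + NF
10 log₁₀(9.87×10⁶) = 69.94 dB
N = −174 + 69.94 + 2.68 = −101.38 dBm
SNR = P_sig − N = −89.4 − (−101.38) = 11.98 dB → 12.0 dB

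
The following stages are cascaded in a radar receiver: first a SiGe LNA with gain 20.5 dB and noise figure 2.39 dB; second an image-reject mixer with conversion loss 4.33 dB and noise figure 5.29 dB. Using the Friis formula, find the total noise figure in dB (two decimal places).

Convert to linear (a loss of L dB is a gain of −L dB): F_i = 10^(NF_i/10), G_i = 10^(G_i,dB/10)
  Stage 1: F_1 = 10^(2.39/10) = 1.734, G_1 = 10^(20.5/10) = 112.2
  Stage 2: F_2 = 10^(5.29/10) = 3.381, G_2 = 10^(−4.33/10) = 0.3690
Friis cascade:
  F = 1.734 + (3.381 − 1)/112.2 = 1.755
NF = 10 log₁₀(1.755) = 2.44 dB

2.44 dB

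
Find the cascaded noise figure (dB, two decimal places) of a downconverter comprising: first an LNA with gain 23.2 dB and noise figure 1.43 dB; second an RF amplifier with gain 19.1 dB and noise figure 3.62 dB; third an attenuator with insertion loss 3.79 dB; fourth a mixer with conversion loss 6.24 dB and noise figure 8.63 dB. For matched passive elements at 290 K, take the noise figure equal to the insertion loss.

Convert to linear (a loss of L dB is a gain of −L dB): F_i = 10^(NF_i/10), G_i = 10^(G_i,dB/10)
  Stage 1: F_1 = 10^(1.43/10) = 1.390, G_1 = 10^(23.2/10) = 208.9
  Stage 2: F_2 = 10^(3.62/10) = 2.301, G_2 = 10^(19.1/10) = 81.28
  Stage 3: F_3 = 10^(3.79/10) = 2.393, G_3 = 10^(−3.79/10) = 0.4178
  Stage 4: F_4 = 10^(8.63/10) = 7.295, G_4 = 10^(−6.24/10) = 0.2377
Friis cascade:
  F = 1.390 + (2.301 − 1)/208.9 + (2.393 − 1)/1.698×10⁴ + (7.295 − 1)/7096 = 1.397
NF = 10 log₁₀(1.397) = 1.45 dB

1.45 dB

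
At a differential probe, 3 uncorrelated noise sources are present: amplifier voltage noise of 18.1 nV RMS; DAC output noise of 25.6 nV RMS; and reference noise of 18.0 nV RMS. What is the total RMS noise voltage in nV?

36.2 nV

Uncorrelated sources add in power (mean-square): V_tot = √(ΣV_i²)
V_tot = √[(1.81×10⁻⁸)² + (2.56×10⁻⁸)² + (1.80×10⁻⁸)²] = 3.62×10⁻⁸ V = 36.2 nV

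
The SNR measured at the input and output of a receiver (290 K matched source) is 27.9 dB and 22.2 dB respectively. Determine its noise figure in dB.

5.7 dB

NF (dB) = SNR_in(dB) − SNR_out(dB) when the source is at T₀
NF = 27.9 − 22.2 = 5.7 dB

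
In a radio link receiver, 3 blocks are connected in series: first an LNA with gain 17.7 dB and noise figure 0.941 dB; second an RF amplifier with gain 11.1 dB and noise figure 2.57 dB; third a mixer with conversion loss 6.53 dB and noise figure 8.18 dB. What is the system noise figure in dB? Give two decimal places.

Convert to linear (a loss of L dB is a gain of −L dB): F_i = 10^(NF_i/10), G_i = 10^(G_i,dB/10)
  Stage 1: F_1 = 10^(0.941/10) = 1.242, G_1 = 10^(17.7/10) = 58.88
  Stage 2: F_2 = 10^(2.57/10) = 1.807, G_2 = 10^(11.1/10) = 12.88
  Stage 3: F_3 = 10^(8.18/10) = 6.577, G_3 = 10^(−6.53/10) = 0.2223
Friis cascade:
  F = 1.242 + (1.807 − 1)/58.88 + (6.577 − 1)/758.6 = 1.263
NF = 10 log₁₀(1.263) = 1.01 dB

1.01 dB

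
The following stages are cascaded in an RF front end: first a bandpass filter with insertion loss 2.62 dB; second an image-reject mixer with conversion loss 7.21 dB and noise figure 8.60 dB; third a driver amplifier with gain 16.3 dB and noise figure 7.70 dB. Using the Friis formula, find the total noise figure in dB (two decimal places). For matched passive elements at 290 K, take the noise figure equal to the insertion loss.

Convert to linear (a loss of L dB is a gain of −L dB): F_i = 10^(NF_i/10), G_i = 10^(G_i,dB/10)
  Stage 1: F_1 = 10^(2.62/10) = 1.828, G_1 = 10^(−2.62/10) = 0.5470
  Stage 2: F_2 = 10^(8.60/10) = 7.244, G_2 = 10^(−7.21/10) = 0.1901
  Stage 3: F_3 = 10^(7.70/10) = 5.888, G_3 = 10^(16.3/10) = 42.66
Friis cascade:
  F = 1.828 + (7.244 − 1)/0.5470 + (5.888 − 1)/0.1040 = 60.25
NF = 10 log₁₀(60.25) = 17.80 dB

17.80 dB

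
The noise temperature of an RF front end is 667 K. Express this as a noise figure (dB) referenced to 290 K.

5.19 dB

F = 1 + T_e/T₀ = 1 + 667/290 = 3.3
NF = 10 log₁₀(3.3) = 5.19 dB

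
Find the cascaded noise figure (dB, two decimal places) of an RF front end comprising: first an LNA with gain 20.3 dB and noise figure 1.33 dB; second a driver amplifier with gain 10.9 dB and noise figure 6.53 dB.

1.43 dB

Convert to linear (a loss of L dB is a gain of −L dB): F_i = 10^(NF_i/10), G_i = 10^(G_i,dB/10)
  Stage 1: F_1 = 10^(1.33/10) = 1.358, G_1 = 10^(20.3/10) = 107.2
  Stage 2: F_2 = 10^(6.53/10) = 4.498, G_2 = 10^(10.9/10) = 12.30
Friis cascade:
  F = 1.358 + (4.498 − 1)/107.2 = 1.391
NF = 10 log₁₀(1.391) = 1.43 dB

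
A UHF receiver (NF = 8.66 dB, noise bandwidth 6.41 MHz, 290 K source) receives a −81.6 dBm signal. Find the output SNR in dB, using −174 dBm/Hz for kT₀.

15.7 dB

Noise floor: N = −174 + 10 log₁₀(B) + NF
10 log₁₀(6.41×10⁶) = 68.07 dB
N = −174 + 68.07 + 8.66 = −97.27 dBm
SNR = P_sig − N = −81.6 − (−97.27) = 15.67 dB → 15.7 dB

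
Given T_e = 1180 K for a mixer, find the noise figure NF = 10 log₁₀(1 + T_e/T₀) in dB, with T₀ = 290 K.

7.05 dB

F = 1 + T_e/T₀ = 1 + 1180/290 = 5.06897
NF = 10 log₁₀(5.06897) = 7.05 dB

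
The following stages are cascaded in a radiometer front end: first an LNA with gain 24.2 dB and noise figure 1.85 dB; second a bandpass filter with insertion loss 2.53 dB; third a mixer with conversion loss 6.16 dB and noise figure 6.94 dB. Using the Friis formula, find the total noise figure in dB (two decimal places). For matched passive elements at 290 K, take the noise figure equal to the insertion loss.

Convert to linear (a loss of L dB is a gain of −L dB): F_i = 10^(NF_i/10), G_i = 10^(G_i,dB/10)
  Stage 1: F_1 = 10^(1.85/10) = 1.531, G_1 = 10^(24.2/10) = 263.0
  Stage 2: F_2 = 10^(2.53/10) = 1.791, G_2 = 10^(−2.53/10) = 0.5585
  Stage 3: F_3 = 10^(6.94/10) = 4.943, G_3 = 10^(−6.16/10) = 0.2421
Friis cascade:
  F = 1.531 + (1.791 − 1)/263.0 + (4.943 − 1)/146.9 = 1.561
NF = 10 log₁₀(1.561) = 1.93 dB

1.93 dB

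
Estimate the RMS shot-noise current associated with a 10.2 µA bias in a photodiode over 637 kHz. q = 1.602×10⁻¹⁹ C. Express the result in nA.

I_n = √(2qI·B)
2qI·B = 2 × 1.602×10⁻¹⁹ × 1.02×10⁻⁵ × 6.37×10⁵ = 2.08×10⁻¹⁸ A²
I_n = √(2.08×10⁻¹⁸) = 1.44×10⁻⁹ A = 1.44 nA

1.44 nA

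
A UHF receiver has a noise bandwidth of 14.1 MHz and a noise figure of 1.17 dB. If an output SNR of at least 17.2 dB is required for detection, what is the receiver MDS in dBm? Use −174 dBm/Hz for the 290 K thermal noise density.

−84.1 dBm

Sensitivity = −174 + 10 log₁₀(B) + NF + SNR_min
= −174 + 71.49 + 1.17 + 17.2
= −84.14 dBm → −84.1 dBm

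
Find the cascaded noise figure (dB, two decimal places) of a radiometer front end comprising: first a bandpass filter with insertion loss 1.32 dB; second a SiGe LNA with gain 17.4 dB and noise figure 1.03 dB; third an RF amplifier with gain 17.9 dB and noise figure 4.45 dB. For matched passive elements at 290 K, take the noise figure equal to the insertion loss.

Convert to linear (a loss of L dB is a gain of −L dB): F_i = 10^(NF_i/10), G_i = 10^(G_i,dB/10)
  Stage 1: F_1 = 10^(1.32/10) = 1.355, G_1 = 10^(−1.32/10) = 0.7379
  Stage 2: F_2 = 10^(1.03/10) = 1.268, G_2 = 10^(17.4/10) = 54.95
  Stage 3: F_3 = 10^(4.45/10) = 2.786, G_3 = 10^(17.9/10) = 61.66
Friis cascade:
  F = 1.355 + (1.268 − 1)/0.7379 + (2.786 − 1)/40.55 = 1.762
NF = 10 log₁₀(1.762) = 2.46 dB

2.46 dB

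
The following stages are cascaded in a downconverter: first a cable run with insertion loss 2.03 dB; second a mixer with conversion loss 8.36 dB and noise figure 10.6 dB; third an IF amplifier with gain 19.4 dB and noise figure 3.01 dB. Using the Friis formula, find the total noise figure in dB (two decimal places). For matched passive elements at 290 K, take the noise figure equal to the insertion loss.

14.66 dB

Convert to linear (a loss of L dB is a gain of −L dB): F_i = 10^(NF_i/10), G_i = 10^(G_i,dB/10)
  Stage 1: F_1 = 10^(2.03/10) = 1.596, G_1 = 10^(−2.03/10) = 0.6266
  Stage 2: F_2 = 10^(10.6/10) = 11.48, G_2 = 10^(−8.36/10) = 0.1459
  Stage 3: F_3 = 10^(3.01/10) = 2.000, G_3 = 10^(19.4/10) = 87.10
Friis cascade:
  F = 1.596 + (11.48 − 1)/0.6266 + (2.000 − 1)/0.09141 = 29.26
NF = 10 log₁₀(29.26) = 14.66 dB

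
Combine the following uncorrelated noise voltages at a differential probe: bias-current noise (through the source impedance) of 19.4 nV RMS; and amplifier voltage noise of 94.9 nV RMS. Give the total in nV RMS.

96.9 nV

Uncorrelated sources add in power (mean-square): V_tot = √(ΣV_i²)
V_tot = √[(1.94×10⁻⁸)² + (9.49×10⁻⁸)²] = 9.69×10⁻⁸ V = 96.9 nV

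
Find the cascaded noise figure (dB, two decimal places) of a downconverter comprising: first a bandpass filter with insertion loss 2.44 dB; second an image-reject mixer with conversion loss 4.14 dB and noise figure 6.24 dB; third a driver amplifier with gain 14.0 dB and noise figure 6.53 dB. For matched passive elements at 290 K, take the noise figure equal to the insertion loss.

13.67 dB

Convert to linear (a loss of L dB is a gain of −L dB): F_i = 10^(NF_i/10), G_i = 10^(G_i,dB/10)
  Stage 1: F_1 = 10^(2.44/10) = 1.754, G_1 = 10^(−2.44/10) = 0.5702
  Stage 2: F_2 = 10^(6.24/10) = 4.207, G_2 = 10^(−4.14/10) = 0.3855
  Stage 3: F_3 = 10^(6.53/10) = 4.498, G_3 = 10^(14.0/10) = 25.12
Friis cascade:
  F = 1.754 + (4.207 − 1)/0.5702 + (4.498 − 1)/0.2198 = 23.29
NF = 10 log₁₀(23.29) = 13.67 dB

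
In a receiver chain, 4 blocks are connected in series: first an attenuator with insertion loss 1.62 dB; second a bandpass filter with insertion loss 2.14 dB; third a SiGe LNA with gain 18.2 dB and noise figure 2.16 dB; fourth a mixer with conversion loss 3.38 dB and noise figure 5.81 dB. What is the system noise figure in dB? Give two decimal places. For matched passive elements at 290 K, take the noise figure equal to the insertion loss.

Convert to linear (a loss of L dB is a gain of −L dB): F_i = 10^(NF_i/10), G_i = 10^(G_i,dB/10)
  Stage 1: F_1 = 10^(1.62/10) = 1.452, G_1 = 10^(−1.62/10) = 0.6887
  Stage 2: F_2 = 10^(2.14/10) = 1.637, G_2 = 10^(−2.14/10) = 0.6109
  Stage 3: F_3 = 10^(2.16/10) = 1.644, G_3 = 10^(18.2/10) = 66.07
  Stage 4: F_4 = 10^(5.81/10) = 3.811, G_4 = 10^(−3.38/10) = 0.4592
Friis cascade:
  F = 1.452 + (1.637 − 1)/0.6887 + (1.644 − 1)/0.4207 + (3.811 − 1)/27.80 = 4.010
NF = 10 log₁₀(4.010) = 6.03 dB

6.03 dB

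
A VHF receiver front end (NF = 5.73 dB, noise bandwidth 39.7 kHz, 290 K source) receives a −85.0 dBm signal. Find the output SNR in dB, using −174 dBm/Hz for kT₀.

37.3 dB

Noise floor: N = −174 + 10 log₁₀(B) + NF
10 log₁₀(3.97×10⁴) = 45.99 dB
N = −174 + 45.99 + 5.73 = −122.28 dBm
SNR = P_sig − N = −85.0 − (−122.28) = 37.28 dB → 37.3 dB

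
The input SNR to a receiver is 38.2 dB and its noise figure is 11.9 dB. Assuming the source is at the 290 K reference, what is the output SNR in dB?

26.3 dB

By definition F = SNR_in/SNR_out, so in dB: SNR_out = SNR_in − NF
SNR_out = 38.2 − 11.9 = 26.3 dB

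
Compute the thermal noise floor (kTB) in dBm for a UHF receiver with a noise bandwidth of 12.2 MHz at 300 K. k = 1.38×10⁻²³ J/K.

−103.0 dBm

P_n = kTB = 1.38×10⁻²³ × 300 × 1.22×10⁷ = 5.05×10⁻¹⁴ W
In dBm: 10 log₁₀(5.05×10⁻¹⁴ / 10⁻³) = −103.0 dBm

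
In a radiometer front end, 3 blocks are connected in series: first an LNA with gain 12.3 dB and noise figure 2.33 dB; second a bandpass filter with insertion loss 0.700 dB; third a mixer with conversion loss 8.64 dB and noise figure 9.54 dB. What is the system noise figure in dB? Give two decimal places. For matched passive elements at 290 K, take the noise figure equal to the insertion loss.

3.57 dB

Convert to linear (a loss of L dB is a gain of −L dB): F_i = 10^(NF_i/10), G_i = 10^(G_i,dB/10)
  Stage 1: F_1 = 10^(2.33/10) = 1.710, G_1 = 10^(12.3/10) = 16.98
  Stage 2: F_2 = 10^(0.700/10) = 1.175, G_2 = 10^(−0.700/10) = 0.8511
  Stage 3: F_3 = 10^(9.54/10) = 8.995, G_3 = 10^(−8.64/10) = 0.1368
Friis cascade:
  F = 1.710 + (1.175 − 1)/16.98 + (8.995 − 1)/14.45 = 2.273
NF = 10 log₁₀(2.273) = 3.57 dB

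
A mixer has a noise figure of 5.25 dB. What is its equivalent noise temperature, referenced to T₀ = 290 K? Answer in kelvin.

F = 10^(5.25/10) = 3.34965
T_e = (F − 1)·T₀ = (3.34965 − 1) × 290 = 681 K

681 K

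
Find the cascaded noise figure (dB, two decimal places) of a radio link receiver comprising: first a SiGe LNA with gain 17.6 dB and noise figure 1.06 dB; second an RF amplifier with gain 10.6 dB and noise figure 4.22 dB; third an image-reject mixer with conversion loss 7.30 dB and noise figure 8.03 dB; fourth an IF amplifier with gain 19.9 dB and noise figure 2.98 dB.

Convert to linear (a loss of L dB is a gain of −L dB): F_i = 10^(NF_i/10), G_i = 10^(G_i,dB/10)
  Stage 1: F_1 = 10^(1.06/10) = 1.276, G_1 = 10^(17.6/10) = 57.54
  Stage 2: F_2 = 10^(4.22/10) = 2.642, G_2 = 10^(10.6/10) = 11.48
  Stage 3: F_3 = 10^(8.03/10) = 6.353, G_3 = 10^(−7.30/10) = 0.1862
  Stage 4: F_4 = 10^(2.98/10) = 1.986, G_4 = 10^(19.9/10) = 97.72
Friis cascade:
  F = 1.276 + (2.642 − 1)/57.54 + (6.353 − 1)/660.7 + (1.986 − 1)/123.0 = 1.321
NF = 10 log₁₀(1.321) = 1.21 dB

1.21 dB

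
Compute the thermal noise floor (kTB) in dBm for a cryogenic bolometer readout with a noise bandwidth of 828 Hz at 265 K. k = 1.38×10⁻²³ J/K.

−145.2 dBm

P_n = kTB = 1.38×10⁻²³ × 265 × 8.28×10² = 3.03×10⁻¹⁸ W
In dBm: 10 log₁₀(3.03×10⁻¹⁸ / 10⁻³) = −145.2 dBm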